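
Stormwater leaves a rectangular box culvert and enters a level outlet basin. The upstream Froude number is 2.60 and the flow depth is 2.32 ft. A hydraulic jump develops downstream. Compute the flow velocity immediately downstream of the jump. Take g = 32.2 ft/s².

V₂ = 7.00 ft/s

Fr₁ = 2.60 (given).
Conjugate-depth relation: y₂/y₁ = ½[√(1 + 8Fr₁²) − 1] = ½[√55.08 − 1] = 3.21.
y₂ = 3.21 × 2.32 = 7.45 ft.
V₁ = Fr₁·√(g·y₁) = 2.60×√(32.2×2.32) = 22.5 ft/s; q = V₁·y₁ = 52.1 ft²/s.
V₂ = q/y₂ = 52.1/7.45 = 7.00 ft/s.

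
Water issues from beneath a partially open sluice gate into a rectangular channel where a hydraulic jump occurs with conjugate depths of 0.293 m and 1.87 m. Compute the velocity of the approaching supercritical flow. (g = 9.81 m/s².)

V₁ = 8.23 m/s

For a rectangular channel the momentum equation gives q² = ½·g·y₁·y₂·(y₁ + y₂) = ½×9.81×0.293×1.87×2.16 = 5.81.
q = √5.81 = 2.41 m²/s.
V₁ = q/y₁ = 2.41/0.293 = 8.23 m/s.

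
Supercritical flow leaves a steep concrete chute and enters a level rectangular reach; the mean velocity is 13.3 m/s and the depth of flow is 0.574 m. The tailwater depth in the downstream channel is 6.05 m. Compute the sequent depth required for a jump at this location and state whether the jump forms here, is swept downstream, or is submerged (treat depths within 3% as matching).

y₂ = 4.27 m; the jump is submerged

Fr₁ = V₁/√(g·y₁) = 13.3/√(9.81×0.574) = 5.60.
Conjugate-depth relation: y₂/y₁ = ½[√(1 + 8Fr₁²) − 1] = ½[√252.3 − 1] = 7.44.
y₂ = 7.44 × 0.574 = 4.27 m.
Tailwater y_tw = 6.05 m: y_tw > y₂, so the jump is submerged.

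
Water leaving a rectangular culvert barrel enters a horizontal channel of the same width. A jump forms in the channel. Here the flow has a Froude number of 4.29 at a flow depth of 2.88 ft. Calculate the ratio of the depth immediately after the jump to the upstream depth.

y₂/y₁ = 5.59

Fr₁ = 4.29 (given).
Bélanger equation: y₂/y₁ = ½[√(1 + 8Fr₁²) − 1] = ½[√148.2 − 1] = 5.59.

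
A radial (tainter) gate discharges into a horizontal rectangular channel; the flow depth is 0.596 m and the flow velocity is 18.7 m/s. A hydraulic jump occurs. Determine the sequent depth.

y₂ = 6.23 m

Fr₁ = V₁/√(g·y₁) = 18.7/√(9.81×0.596) = 7.73.
Bélanger equation: y₂/y₁ = ½[√(1 + 8Fr₁²) − 1] = ½[√479.5 − 1] = 10.4.
y₂ = 10.4 × 0.596 = 6.23 m.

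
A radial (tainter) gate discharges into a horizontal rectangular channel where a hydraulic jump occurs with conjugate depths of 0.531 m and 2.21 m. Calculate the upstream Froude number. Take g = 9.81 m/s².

Fr₁ = 3.28

For a rectangular channel the momentum equation gives q² = ½·g·y₁·y₂·(y₁ + y₂) = ½×9.81×0.531×2.21×2.74 = 15.8.
q = √15.8 = 3.97 m²/s.
V₁ = q/y₁ = 7.48 m/s; Fr₁ = V₁/√(g·y₁) = 3.28.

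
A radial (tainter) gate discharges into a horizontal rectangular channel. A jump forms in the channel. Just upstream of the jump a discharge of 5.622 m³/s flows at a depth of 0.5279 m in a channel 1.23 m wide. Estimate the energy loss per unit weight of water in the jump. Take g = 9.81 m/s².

ΔE = 1.601 m

q = Q/b = 5.622/1.23 = 4.571 m²/s; V₁ = q/y₁ = 8.658 m/s. Fr₁ = V₁/√(g·y₁) = 3.805.
Conjugate-depth relation: y₂/y₁ = ½[√(1 + 8Fr₁²) − 1] = ½[√116.81 − 1] = 4.904.
y₂ = 4.904 × 0.5279 = 2.589 m.
Head loss: ΔE = (y₂ − y₁)³/(4y₁y₂) = (2.589 − 0.5279)³/(4×0.5279×2.589) = 8.753/5.466 = 1.601 m.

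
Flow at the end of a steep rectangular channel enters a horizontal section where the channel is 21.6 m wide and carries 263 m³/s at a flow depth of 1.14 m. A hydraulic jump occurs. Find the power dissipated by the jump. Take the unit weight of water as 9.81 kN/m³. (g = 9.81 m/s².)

P = 5130 kW

q = Q/b = 263/21.6 = 12.2 m²/s; V₁ = q/y₁ = 10.7 m/s. Fr₁ = V₁/√(g·y₁) = 3.19.
Bélanger equation: y₂/y₁ = ½[√(1 + 8Fr₁²) − 1] = ½[√82.60 − 1] = 4.04.
y₂ = 4.04 × 1.14 = 4.61 m.
Head loss: ΔE = (y₂ − y₁)³/(4y₁y₂) = (4.61 − 1.14)³/(4×1.14×4.61) = 41.8/21.0 = 1.99 m.
P = γ·Q·ΔE = 9.81 × 263 × 1.99 = 5130 kW.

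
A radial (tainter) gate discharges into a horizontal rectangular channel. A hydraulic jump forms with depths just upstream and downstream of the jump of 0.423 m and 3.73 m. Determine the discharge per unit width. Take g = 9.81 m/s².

For a rectangular channel the momentum equation gives q² = ½·g·y₁·y₂·(y₁ + y₂) = ½×9.81×0.423×3.73×4.15 = 32.1.
q = √32.1 = 5.67 m²/s.

q = 5.67 m²/s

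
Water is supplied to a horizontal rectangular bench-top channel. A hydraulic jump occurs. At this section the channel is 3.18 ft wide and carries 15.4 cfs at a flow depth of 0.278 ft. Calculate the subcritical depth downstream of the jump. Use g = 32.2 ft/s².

q = Q/b = 15.4/3.18 = 4.84 ft²/s; V₁ = q/y₁ = 17.4 ft/s. Fr₁ = V₁/√(g·y₁) = 5.82.
Conjugate-depth relation: y₂/y₁ = ½[√(1 + 8Fr₁²) − 1] = ½[√272.2 − 1] = 7.75.
y₂ = 7.75 × 0.278 = 2.15 ft.

y₂ = 2.15 ft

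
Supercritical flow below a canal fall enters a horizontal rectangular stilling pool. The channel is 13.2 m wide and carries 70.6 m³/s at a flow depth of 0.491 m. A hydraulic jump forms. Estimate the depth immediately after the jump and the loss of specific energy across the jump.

y₂ = 3.21 m; ΔE = 3.19 m

q = Q/b = 70.6/13.2 = 5.35 m²/s; V₁ = q/y₁ = 10.9 m/s. Fr₁ = V₁/√(g·y₁) = 4.96.
Conjugate-depth relation: y₂/y₁ = ½[√(1 + 8Fr₁²) − 1] = ½[√198.1 − 1] = 6.54.
y₂ = 6.54 × 0.491 = 3.21 m.
V₂ = q/y₂ = 5.35/3.21 = 1.67 m/s. E₁ = y₁ + V₁²/2g = 6.54 m; E₂ = y₂ + V₂²/2g = 3.35 m. ΔE = E₁ − E₂ = 3.19 m.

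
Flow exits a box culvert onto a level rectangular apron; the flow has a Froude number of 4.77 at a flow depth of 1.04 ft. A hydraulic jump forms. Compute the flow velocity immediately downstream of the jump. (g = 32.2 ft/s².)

V₂ = 4.41 ft/s

Fr₁ = 4.77 (given).
Sequent-depth ratio: y₂/y₁ = ½[√(1 + 8Fr₁²) − 1] = ½[√183.0 − 1] = 6.26.
y₂ = 6.26 × 1.04 = 6.51 ft.
V₁ = Fr₁·√(g·y₁) = 4.77×√(32.2×1.04) = 27.6 ft/s; q = V₁·y₁ = 28.7 ft²/s.
V₂ = q/y₂ = 28.7/6.51 = 4.41 ft/s.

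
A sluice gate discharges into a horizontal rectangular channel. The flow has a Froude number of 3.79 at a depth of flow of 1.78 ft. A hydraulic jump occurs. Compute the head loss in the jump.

Fr₁ = 3.79 (given).
From the momentum equation for a rectangular channel, y₂/y₁ = ½[√(1 + 8Fr₁²) − 1] = ½[√115.9 − 1] = 4.88.
y₂ = 4.88 × 1.78 = 8.69 ft.
Head loss: ΔE = (y₂ − y₁)³/(4y₁y₂) = (8.69 − 1.78)³/(4×1.78×8.69) = 330/61.9 = 5.34 ft.

ΔE = 5.34 ft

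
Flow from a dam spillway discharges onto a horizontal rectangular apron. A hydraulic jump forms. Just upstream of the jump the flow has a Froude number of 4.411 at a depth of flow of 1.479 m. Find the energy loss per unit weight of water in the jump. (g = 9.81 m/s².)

ΔE = 6.917 m

Fr₁ = 4.411 (given).
By Bélanger, y₂/y₁ = ½[√(1 + 8Fr₁²) − 1] = ½[√156.66 − 1] = 5.758.
y₂ = 5.758 × 1.479 = 8.516 m.
V₁ = Fr₁·√(g·y₁) = 4.411×√(9.81×1.479) = 16.80 m/s; q = V₁·y₁ = 24.85 m²/s. V₂ = q/y₂ = 24.85/8.516 = 2.918 m/s. E₁ = y₁ + V₁²/2g = 15.87 m; E₂ = y₂ + V₂²/2g = 8.950 m. ΔE = E₁ − E₂ = 6.917 m.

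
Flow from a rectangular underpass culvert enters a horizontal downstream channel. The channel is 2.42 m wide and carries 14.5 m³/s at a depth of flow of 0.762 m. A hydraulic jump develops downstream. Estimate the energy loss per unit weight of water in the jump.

q = Q/b = 14.5/2.42 = 5.99 m²/s; V₁ = q/y₁ = 7.86 m/s. Fr₁ = V₁/√(g·y₁) = 2.88.
By Bélanger, y₂/y₁ = ½[√(1 + 8Fr₁²) − 1] = ½[√67.17 − 1] = 3.60.
y₂ = 3.60 × 0.762 = 2.74 m.
Head loss: ΔE = (y₂ − y₁)³/(4y₁y₂) = (2.74 − 0.762)³/(4×0.762×2.74) = 7.76/8.36 = 0.928 m.

ΔE = 0.928 m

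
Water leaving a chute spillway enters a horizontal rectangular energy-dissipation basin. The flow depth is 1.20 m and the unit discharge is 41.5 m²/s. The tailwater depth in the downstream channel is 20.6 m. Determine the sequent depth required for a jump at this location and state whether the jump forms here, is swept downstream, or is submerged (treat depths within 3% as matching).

y₂ = 16.5 m; the jump is submerged

V₁ = q/y₁ = 41.5/1.20 = 34.6 m/s. Fr₁ = V₁/√(g·y₁) = 34.6/√(9.81×1.20) = 10.1.
Bélanger equation: y₂/y₁ = ½[√(1 + 8Fr₁²) − 1] = ½[√813.8 − 1] = 13.8.
y₂ = 13.8 × 1.20 = 16.5 m.
Tailwater y_tw = 20.6 m: y_tw > y₂, so the jump is submerged.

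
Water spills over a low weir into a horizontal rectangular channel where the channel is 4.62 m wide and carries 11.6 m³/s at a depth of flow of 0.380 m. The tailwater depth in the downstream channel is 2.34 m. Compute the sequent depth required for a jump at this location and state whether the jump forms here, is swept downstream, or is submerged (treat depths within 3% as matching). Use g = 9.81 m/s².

y₂ = 1.66 m; the jump is submerged

q = Q/b = 11.6/4.62 = 2.51 m²/s; V₁ = q/y₁ = 6.61 m/s. Fr₁ = V₁/√(g·y₁) = 3.42.
From the momentum equation for a rectangular channel, y₂/y₁ = ½[√(1 + 8Fr₁²) − 1] = ½[√94.69 − 1] = 4.37.
y₂ = 4.37 × 0.380 = 1.66 m.
Tailwater y_tw = 2.34 m: y_tw > y₂, so the jump is submerged.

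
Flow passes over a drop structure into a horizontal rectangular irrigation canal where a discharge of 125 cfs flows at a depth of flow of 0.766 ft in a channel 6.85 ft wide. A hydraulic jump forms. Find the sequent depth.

y₂ = 4.83 ft

q = Q/b = 125/6.85 = 18.2 ft²/s; V₁ = q/y₁ = 23.8 ft/s. Fr₁ = V₁/√(g·y₁) = 4.80.
By Bélanger, y₂/y₁ = ½[√(1 + 8Fr₁²) − 1] = ½[√185.1 − 1] = 6.30.
y₂ = 6.30 × 0.766 = 4.83 ft.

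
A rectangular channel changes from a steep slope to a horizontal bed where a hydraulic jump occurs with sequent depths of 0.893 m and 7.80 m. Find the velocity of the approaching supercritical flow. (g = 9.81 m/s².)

V₁ = 19.3 m/s

For a rectangular channel the momentum equation gives q² = ½·g·y₁·y₂·(y₁ + y₂) = ½×9.81×0.893×7.80×8.69 = 297.
q = √297 = 17.2 m²/s.
V₁ = q/y₁ = 17.2/0.893 = 19.3 m/s.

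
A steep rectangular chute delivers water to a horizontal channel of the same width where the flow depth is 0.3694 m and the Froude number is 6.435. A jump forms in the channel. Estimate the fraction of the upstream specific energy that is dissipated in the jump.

ΔE/E₁ = 0.590 (59.0%)

Fr₁ = 6.435 (given).
Conjugate-depth relation: y₂/y₁ = ½[√(1 + 8Fr₁²) − 1] = ½[√332.27 − 1] = 8.614.
y₂ = 8.614 × 0.3694 = 3.182 m.
E₁ = y₁(1 + Fr₁²/2) = 0.3694×(1 + 6.435²/2) = 8.018 m. ΔE = (y₂ − y₁)³/(4y₁y₂) = 4.733 m. ΔE/E₁ = 4.733/8.018 = 0.590.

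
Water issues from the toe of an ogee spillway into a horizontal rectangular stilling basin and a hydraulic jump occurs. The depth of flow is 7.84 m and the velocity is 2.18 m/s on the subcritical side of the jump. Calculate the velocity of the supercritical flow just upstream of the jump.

V₁ = 19.6 m/s

Fr₂ = V₂/√(g·y₂) = 2.18/√(9.81×7.84) = 0.249.
The Bélanger relation is symmetric: y₁/y₂ = ½[√(1 + 8Fr₂²) − 1] = ½[√1.494 − 1] = 0.111.
y₁ = 0.111 × 7.84 = 0.872 m.
V₁ = q/y₁ = 17.1/0.872 = 19.6 m/s.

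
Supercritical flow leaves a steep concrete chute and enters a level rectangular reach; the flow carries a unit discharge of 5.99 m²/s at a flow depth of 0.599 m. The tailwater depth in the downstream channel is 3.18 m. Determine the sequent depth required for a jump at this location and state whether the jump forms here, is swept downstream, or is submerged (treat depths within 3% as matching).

V₁ = q/y₁ = 5.99/0.599 = 10.0 m/s. Fr₁ = V₁/√(g·y₁) = 10.0/√(9.81×0.599) = 4.13.
From the momentum equation for a rectangular channel, y₂/y₁ = ½[√(1 + 8Fr₁²) − 1] = ½[√137.1 − 1] = 5.36.
y₂ = 5.36 × 0.599 = 3.21 m.
Tailwater y_tw = 3.18 m: y_tw ≈ y₂, so the jump forms here.

y₂ = 3.21 m; the jump forms here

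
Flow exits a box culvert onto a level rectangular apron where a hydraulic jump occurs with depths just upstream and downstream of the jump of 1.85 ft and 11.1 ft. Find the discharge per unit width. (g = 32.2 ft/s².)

For a rectangular channel the momentum equation gives q² = ½·g·y₁·y₂·(y₁ + y₂) = ½×32.2×1.85×11.1×12.9 = 4281.
q = √4281 = 65.4 ft²/s.

q = 65.4 ft²/s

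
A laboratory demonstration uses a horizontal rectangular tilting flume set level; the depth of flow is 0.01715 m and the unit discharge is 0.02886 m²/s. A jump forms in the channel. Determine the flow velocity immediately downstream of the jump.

V₁ = q/y₁ = 0.02886/0.01715 = 1.683 m/s. Fr₁ = V₁/√(g·y₁) = 1.683/√(9.81×0.01715) = 4.103.
From the momentum equation for a rectangular channel, y₂/y₁ = ½[√(1 + 8Fr₁²) − 1] = ½[√135.65 − 1] = 5.324.
y₂ = 5.324 × 0.01715 = 0.09130 m.
V₂ = q/y₂ = 0.02886/0.09130 = 0.3161 m/s.

V₂ = 0.3161 m/s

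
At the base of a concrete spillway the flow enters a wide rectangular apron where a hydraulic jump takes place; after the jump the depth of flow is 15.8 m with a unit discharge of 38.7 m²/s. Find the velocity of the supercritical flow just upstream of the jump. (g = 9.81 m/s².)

V₂ = q/y₂ = 38.7/15.8 = 2.45 m/s; Fr₂ = V₂/√(g·y₂) = 0.197.
Applying the sequent-depth relation in reverse, y₁/y₂ = ½[√(1 + 8Fr₂²) − 1] = ½[√1.310 − 1] = 0.0722.
y₁ = 0.0722 × 15.8 = 1.14 m.
V₁ = q/y₁ = 38.7/1.14 = 33.9 m/s.

V₁ = 33.9 m/s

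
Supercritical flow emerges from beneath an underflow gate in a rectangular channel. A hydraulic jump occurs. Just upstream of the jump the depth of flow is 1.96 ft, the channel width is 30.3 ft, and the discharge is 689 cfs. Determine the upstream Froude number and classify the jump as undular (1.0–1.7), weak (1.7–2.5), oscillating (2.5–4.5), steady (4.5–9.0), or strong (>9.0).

q = Q/b = 689/30.3 = 22.7 ft²/s; V₁ = q/y₁ = 11.6 ft/s. Fr₁ = V₁/√(g·y₁) = 1.46.
Fr₁ = 1.46 lies in the undular range.

Fr₁ = 1.46; undular jump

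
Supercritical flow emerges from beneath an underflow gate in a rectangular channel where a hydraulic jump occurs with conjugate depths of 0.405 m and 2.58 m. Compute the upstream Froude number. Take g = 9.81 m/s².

For a rectangular channel the momentum equation gives q² = ½·g·y₁·y₂·(y₁ + y₂) = ½×9.81×0.405×2.58×2.99 = 15.3.
q = √15.3 = 3.91 m²/s.
V₁ = q/y₁ = 9.66 m/s; Fr₁ = V₁/√(g·y₁) = 4.85.

Fr₁ = 4.85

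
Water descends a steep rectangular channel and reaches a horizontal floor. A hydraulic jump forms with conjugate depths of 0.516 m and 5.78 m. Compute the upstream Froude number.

For a rectangular channel the momentum equation gives q² = ½·g·y₁·y₂·(y₁ + y₂) = ½×9.81×0.516×5.78×6.30 = 92.1.
q = √92.1 = 9.60 m²/s.
V₁ = q/y₁ = 18.6 m/s; Fr₁ = V₁/√(g·y₁) = 8.27.

Fr₁ = 8.27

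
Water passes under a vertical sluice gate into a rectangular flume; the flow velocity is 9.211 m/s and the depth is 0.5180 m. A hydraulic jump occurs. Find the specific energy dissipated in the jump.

ΔE = 1.943 m

Fr₁ = V₁/√(g·y₁) = 9.211/√(9.81×0.5180) = 4.086.
Bélanger equation: y₂/y₁ = ½[√(1 + 8Fr₁²) − 1] = ½[√134.57 − 1] = 5.300.
y₂ = 5.300 × 0.5180 = 2.745 m.
Head loss: ΔE = (y₂ − y₁)³/(4y₁y₂) = (2.745 − 0.5180)³/(4×0.5180×2.745) = 11.05/5.689 = 1.943 m.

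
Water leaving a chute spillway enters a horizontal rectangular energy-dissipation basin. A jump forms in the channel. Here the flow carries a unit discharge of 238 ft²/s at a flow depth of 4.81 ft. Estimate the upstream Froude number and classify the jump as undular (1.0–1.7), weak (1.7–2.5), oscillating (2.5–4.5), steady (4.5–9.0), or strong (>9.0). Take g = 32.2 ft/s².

Fr₁ = 3.98; oscillating jump

V₁ = q/y₁ = 238/4.81 = 49.5 ft/s. Fr₁ = V₁/√(g·y₁) = 49.5/√(32.2×4.81) = 3.98.
Fr₁ = 3.98 lies in the oscillating range.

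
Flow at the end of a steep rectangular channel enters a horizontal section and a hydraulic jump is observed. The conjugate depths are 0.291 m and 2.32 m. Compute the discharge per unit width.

q = 2.94 m²/s

For a rectangular channel the momentum equation gives q² = ½·g·y₁·y₂·(y₁ + y₂) = ½×9.81×0.291×2.32×2.61 = 8.65.
q = √8.65 = 2.94 m²/s.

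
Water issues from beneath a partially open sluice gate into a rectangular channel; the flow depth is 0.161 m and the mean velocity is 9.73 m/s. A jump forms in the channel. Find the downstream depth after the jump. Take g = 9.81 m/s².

y₂ = 1.68 m

Fr₁ = V₁/√(g·y₁) = 9.73/√(9.81×0.161) = 7.74.
From the momentum equation for a rectangular channel, y₂/y₁ = ½[√(1 + 8Fr₁²) − 1] = ½[√480.5 − 1] = 10.5.
y₂ = 10.5 × 0.161 = 1.68 m.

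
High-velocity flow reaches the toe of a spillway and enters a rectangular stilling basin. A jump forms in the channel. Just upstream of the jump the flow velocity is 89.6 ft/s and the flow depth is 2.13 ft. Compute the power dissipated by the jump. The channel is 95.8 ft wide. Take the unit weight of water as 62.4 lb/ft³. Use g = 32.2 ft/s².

P = 196396 hp

Fr₁ = V₁/√(g·y₁) = 89.6/√(32.2×2.13) = 10.8.
Sequent-depth ratio: y₂/y₁ = ½[√(1 + 8Fr₁²) − 1] = ½[√937.4 − 1] = 14.8.
y₂ = 14.8 × 2.13 = 31.5 ft.
q = V₁·y₁ = 89.6 × 2.13 = 191 ft²/s. V₂ = q/y₂ = 191/31.5 = 6.05 ft/s. E₁ = y₁ + V₁²/2g = 127 ft; E₂ = y₂ + V₂²/2g = 32.1 ft. ΔE = E₁ − E₂ = 94.7 ft.
Q = q·b = 191 × 95.8 = 18283 cfs. P = γ·Q·ΔE/550 = 62.4 × 18283 × 94.7 / 550 = 196396 hp.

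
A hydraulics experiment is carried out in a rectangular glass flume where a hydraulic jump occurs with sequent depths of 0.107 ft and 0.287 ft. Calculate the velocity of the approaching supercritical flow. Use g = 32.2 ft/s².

For a rectangular channel the momentum equation gives q² = ½·g·y₁·y₂·(y₁ + y₂) = ½×32.2×0.107×0.287×0.394 = 0.195.
q = √0.195 = 0.441 ft²/s.
V₁ = q/y₁ = 0.441/0.107 = 4.12 ft/s.

V₁ = 4.12 ft/s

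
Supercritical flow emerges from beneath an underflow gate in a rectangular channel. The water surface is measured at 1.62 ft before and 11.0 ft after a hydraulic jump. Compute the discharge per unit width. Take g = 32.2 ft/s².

For a rectangular channel the momentum equation gives q² = ½·g·y₁·y₂·(y₁ + y₂) = ½×32.2×1.62×11.0×12.6 = 3621.
q = √3621 = 60.2 ft²/s.

q = 60.2 ft²/s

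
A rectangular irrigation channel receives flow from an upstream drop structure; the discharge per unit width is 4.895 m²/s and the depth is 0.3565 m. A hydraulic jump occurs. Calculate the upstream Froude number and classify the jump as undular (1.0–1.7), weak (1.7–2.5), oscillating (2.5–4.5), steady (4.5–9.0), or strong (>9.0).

V₁ = q/y₁ = 4.895/0.3565 = 13.73 m/s. Fr₁ = V₁/√(g·y₁) = 13.73/√(9.81×0.3565) = 7.342.
Fr₁ = 7.342 lies in the steady range.

Fr₁ = 7.342; steady jump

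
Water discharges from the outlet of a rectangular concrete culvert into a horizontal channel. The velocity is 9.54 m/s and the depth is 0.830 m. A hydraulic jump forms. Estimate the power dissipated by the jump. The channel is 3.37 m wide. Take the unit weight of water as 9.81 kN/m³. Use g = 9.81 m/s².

P = 440 kW

Fr₁ = V₁/√(g·y₁) = 9.54/√(9.81×0.830) = 3.34.
By Bélanger, y₂/y₁ = ½[√(1 + 8Fr₁²) − 1] = ½[√90.42 − 1] = 4.25.
y₂ = 4.25 × 0.830 = 3.53 m.
Head loss: ΔE = (y₂ − y₁)³/(4y₁y₂) = (3.53 − 0.830)³/(4×0.830×3.53) = 19.7/11.7 = 1.68 m.
q = V₁·y₁ = 9.54 × 0.830 = 7.92 m²/s. Q = q·b = 7.92 × 3.37 = 26.7 m³/s. P = γ·Q·ΔE = 9.81 × 26.7 × 1.68 = 440 kW.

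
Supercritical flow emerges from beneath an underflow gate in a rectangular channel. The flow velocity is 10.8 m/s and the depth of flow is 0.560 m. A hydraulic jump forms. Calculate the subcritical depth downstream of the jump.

y₂ = 3.38 m

Fr₁ = V₁/√(g·y₁) = 10.8/√(9.81×0.560) = 4.61.
Sequent-depth ratio: y₂/y₁ = ½[√(1 + 8Fr₁²) − 1] = ½[√170.9 − 1] = 6.04.
y₂ = 6.04 × 0.560 = 3.38 m.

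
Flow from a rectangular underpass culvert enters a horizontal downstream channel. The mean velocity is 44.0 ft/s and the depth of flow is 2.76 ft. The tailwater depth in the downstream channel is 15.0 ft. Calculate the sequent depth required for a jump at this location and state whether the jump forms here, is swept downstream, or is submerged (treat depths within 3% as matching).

y₂ = 16.9 ft; the jump is swept downstream

Fr₁ = V₁/√(g·y₁) = 44.0/√(32.2×2.76) = 4.67.
Conjugate-depth relation: y₂/y₁ = ½[√(1 + 8Fr₁²) − 1] = ½[√175.3 − 1] = 6.12.
y₂ = 6.12 × 2.76 = 16.9 ft.
Tailwater y_tw = 15.0 ft: y_tw < y₂, so the jump is swept downstream.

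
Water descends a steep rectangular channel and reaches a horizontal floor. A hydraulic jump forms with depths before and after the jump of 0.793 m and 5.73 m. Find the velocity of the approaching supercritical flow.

For a rectangular channel the momentum equation gives q² = ½·g·y₁·y₂·(y₁ + y₂) = ½×9.81×0.793×5.73×6.52 = 145.
q = √145 = 12.1 m²/s.
V₁ = q/y₁ = 12.1/0.793 = 15.2 m/s.

V₁ = 15.2 m/s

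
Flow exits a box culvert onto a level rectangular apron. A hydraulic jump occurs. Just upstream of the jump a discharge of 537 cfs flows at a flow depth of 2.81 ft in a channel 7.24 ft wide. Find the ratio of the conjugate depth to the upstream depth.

q = Q/b = 537/7.24 = 74.2 ft²/s; V₁ = q/y₁ = 26.4 ft/s. Fr₁ = V₁/√(g·y₁) = 2.77.
Bélanger equation: y₂/y₁ = ½[√(1 + 8Fr₁²) − 1] = ½[√62.60 − 1] = 3.46.

y₂/y₁ = 3.46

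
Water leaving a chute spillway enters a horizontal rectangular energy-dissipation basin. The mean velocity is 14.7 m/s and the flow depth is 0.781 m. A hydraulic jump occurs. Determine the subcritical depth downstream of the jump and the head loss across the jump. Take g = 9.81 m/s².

Fr₁ = V₁/√(g·y₁) = 14.7/√(9.81×0.781) = 5.31.
By Bélanger, y₂/y₁ = ½[√(1 + 8Fr₁²) − 1] = ½[√226.6 − 1] = 7.03.
y₂ = 7.03 × 0.781 = 5.49 m.
q = V₁·y₁ = 14.7 × 0.781 = 11.5 m²/s. V₂ = q/y₂ = 11.5/5.49 = 2.09 m/s. E₁ = y₁ + V₁²/2g = 11.8 m; E₂ = y₂ + V₂²/2g = 5.71 m. ΔE = E₁ − E₂ = 6.08 m.

y₂ = 5.49 m; ΔE = 6.08 m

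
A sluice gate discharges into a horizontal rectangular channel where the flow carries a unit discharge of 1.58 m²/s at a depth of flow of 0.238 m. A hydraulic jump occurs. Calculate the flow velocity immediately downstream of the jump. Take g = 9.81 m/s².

V₁ = q/y₁ = 1.58/0.238 = 6.64 m/s. Fr₁ = V₁/√(g·y₁) = 6.64/√(9.81×0.238) = 4.34.
From the momentum equation for a rectangular channel, y₂/y₁ = ½[√(1 + 8Fr₁²) − 1] = ½[√152.0 − 1] = 5.66.
y₂ = 5.66 × 0.238 = 1.35 m.
V₂ = q/y₂ = 1.58/1.35 = 1.17 m/s.

V₂ = 1.17 m/s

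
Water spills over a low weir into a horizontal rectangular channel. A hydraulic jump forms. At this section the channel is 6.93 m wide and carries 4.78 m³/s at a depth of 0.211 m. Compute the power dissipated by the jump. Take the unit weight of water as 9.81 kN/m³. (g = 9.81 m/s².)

P = 4.83 kW

q = Q/b = 4.78/6.93 = 0.690 m²/s; V₁ = q/y₁ = 3.27 m/s. Fr₁ = V₁/√(g·y₁) = 2.27.
Sequent-depth ratio: y₂/y₁ = ½[√(1 + 8Fr₁²) − 1] = ½[√42.30 − 1] = 2.75.
y₂ = 2.75 × 0.211 = 0.581 m.
V₂ = q/y₂ = 0.690/0.581 = 1.19 m/s. E₁ = y₁ + V₁²/2g = 0.756 m; E₂ = y₂ + V₂²/2g = 0.653 m. ΔE = E₁ − E₂ = 0.103 m.
P = γ·Q·ΔE = 9.81 × 4.78 × 0.103 = 4.83 kW.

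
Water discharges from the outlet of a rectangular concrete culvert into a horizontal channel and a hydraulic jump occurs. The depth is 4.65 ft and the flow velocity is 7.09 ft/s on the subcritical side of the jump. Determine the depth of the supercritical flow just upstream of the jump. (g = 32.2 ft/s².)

y₁ = 2.14 ft

Fr₂ = V₂/√(g·y₂) = 7.09/√(32.2×4.65) = 0.579.
Since the conjugate-depth ratio holds either way, y₁/y₂ = ½[√(1 + 8Fr₂²) − 1] = ½[√3.686 − 1] = 0.460.
y₁ = 0.460 × 4.65 = 2.14 ft.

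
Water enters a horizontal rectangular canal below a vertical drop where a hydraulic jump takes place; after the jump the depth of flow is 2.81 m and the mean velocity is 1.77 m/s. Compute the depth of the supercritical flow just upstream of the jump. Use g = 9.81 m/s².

y₁ = 0.536 m

Fr₂ = V₂/√(g·y₂) = 1.77/√(9.81×2.81) = 0.337.
The Bélanger relation is symmetric: y₁/y₂ = ½[√(1 + 8Fr₂²) − 1] = ½[√1.909 − 1] = 0.191.
y₁ = 0.191 × 2.81 = 0.536 m.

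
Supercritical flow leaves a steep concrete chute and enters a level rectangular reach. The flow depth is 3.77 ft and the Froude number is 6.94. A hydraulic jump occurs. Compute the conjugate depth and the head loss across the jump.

Fr₁ = 6.94 (given).
Bélanger equation: y₂/y₁ = ½[√(1 + 8Fr₁²) − 1] = ½[√386.3 − 1] = 9.33.
y₂ = 9.33 × 3.77 = 35.2 ft.
Head loss: ΔE = (y₂ − y₁)³/(4y₁y₂) = (35.2 − 3.77)³/(4×3.77×35.2) = 30942/530 = 58.4 ft.

y₂ = 35.2 ft; ΔE = 58.4 ft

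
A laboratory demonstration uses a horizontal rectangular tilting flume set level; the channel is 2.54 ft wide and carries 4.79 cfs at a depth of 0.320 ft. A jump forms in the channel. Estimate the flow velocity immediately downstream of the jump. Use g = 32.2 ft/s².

V₂ = 2.75 ft/s

q = Q/b = 4.79/2.54 = 1.89 ft²/s; V₁ = q/y₁ = 5.89 ft/s. Fr₁ = V₁/√(g·y₁) = 1.84.
By Bélanger, y₂/y₁ = ½[√(1 + 8Fr₁²) − 1] = ½[√27.96 − 1] = 2.14.
y₂ = 2.14 × 0.320 = 0.686 ft.
V₂ = q/y₂ = 1.89/0.686 = 2.75 ft/s.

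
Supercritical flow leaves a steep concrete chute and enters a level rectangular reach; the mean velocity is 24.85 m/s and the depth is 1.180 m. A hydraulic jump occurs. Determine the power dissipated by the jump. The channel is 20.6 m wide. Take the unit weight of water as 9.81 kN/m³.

Fr₁ = V₁/√(g·y₁) = 24.85/√(9.81×1.180) = 7.304.
Bélanger equation: y₂/y₁ = ½[√(1 + 8Fr₁²) − 1] = ½[√427.77 − 1] = 9.841.
y₂ = 9.841 × 1.180 = 11.61 m.
q = V₁·y₁ = 24.85 × 1.180 = 29.32 m²/s. V₂ = q/y₂ = 29.32/11.61 = 2.525 m/s. E₁ = y₁ + V₁²/2g = 32.65 m; E₂ = y₂ + V₂²/2g = 11.94 m. ΔE = E₁ − E₂ = 20.72 m.
Q = q·b = 29.32 × 20.6 = 604.1 m³/s. P = γ·Q·ΔE = 9.81 × 604.1 × 20.72 = 122761 kW.

P = 122761 kW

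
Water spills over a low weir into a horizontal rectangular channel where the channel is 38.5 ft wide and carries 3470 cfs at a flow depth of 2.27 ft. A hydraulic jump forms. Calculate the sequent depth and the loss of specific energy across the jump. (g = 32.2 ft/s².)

q = Q/b = 3470/38.5 = 90.1 ft²/s; V₁ = q/y₁ = 39.7 ft/s. Fr₁ = V₁/√(g·y₁) = 4.64.
Bélanger equation: y₂/y₁ = ½[√(1 + 8Fr₁²) − 1] = ½[√173.5 − 1] = 6.09.
y₂ = 6.09 × 2.27 = 13.8 ft.
Head loss: ΔE = (y₂ − y₁)³/(4y₁y₂) = (13.8 − 2.27)³/(4×2.27×13.8) = 1540/125 = 12.3 ft.

y₂ = 13.8 ft; ΔE = 12.3 ft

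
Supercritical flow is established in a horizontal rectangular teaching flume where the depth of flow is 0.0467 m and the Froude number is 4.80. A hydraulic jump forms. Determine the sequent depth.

Fr₁ = 4.80 (given).
Bélanger equation: y₂/y₁ = ½[√(1 + 8Fr₁²) − 1] = ½[√185.3 − 1] = 6.31.
y₂ = 6.31 × 0.0467 = 0.295 m.

y₂ = 0.295 m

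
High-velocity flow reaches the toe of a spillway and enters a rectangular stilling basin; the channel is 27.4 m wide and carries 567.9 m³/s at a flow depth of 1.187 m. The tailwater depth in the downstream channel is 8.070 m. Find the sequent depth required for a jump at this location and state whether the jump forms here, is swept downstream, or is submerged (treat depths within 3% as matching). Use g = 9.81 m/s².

y₂ = 8.017 m; the jump forms here

q = Q/b = 567.9/27.4 = 20.73 m²/s; V₁ = q/y₁ = 17.46 m/s. Fr₁ = V₁/√(g·y₁) = 5.117.
Sequent-depth ratio: y₂/y₁ = ½[√(1 + 8Fr₁²) − 1] = ½[√210.46 − 1] = 6.754.
y₂ = 6.754 × 1.187 = 8.017 m.
Tailwater y_tw = 8.070 m: y_tw ≈ y₂, so the jump forms here.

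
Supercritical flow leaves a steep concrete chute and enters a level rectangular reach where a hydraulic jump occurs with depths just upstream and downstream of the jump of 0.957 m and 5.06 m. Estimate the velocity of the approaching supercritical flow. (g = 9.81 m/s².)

V₁ = 12.5 m/s

For a rectangular channel the momentum equation gives q² = ½·g·y₁·y₂·(y₁ + y₂) = ½×9.81×0.957×5.06×6.02 = 143.
q = √143 = 12.0 m²/s.
V₁ = q/y₁ = 12.0/0.957 = 12.5 m/s.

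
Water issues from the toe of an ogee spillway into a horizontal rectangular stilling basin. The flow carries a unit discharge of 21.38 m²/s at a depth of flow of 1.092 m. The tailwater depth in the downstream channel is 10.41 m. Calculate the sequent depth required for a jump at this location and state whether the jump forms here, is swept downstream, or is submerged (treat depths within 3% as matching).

y₂ = 8.708 m; the jump is submerged

V₁ = q/y₁ = 21.38/1.092 = 19.58 m/s. Fr₁ = V₁/√(g·y₁) = 19.58/√(9.81×1.092) = 5.982.
From the momentum equation for a rectangular channel, y₂/y₁ = ½[√(1 + 8Fr₁²) − 1] = ½[√287.27 − 1] = 7.974.
y₂ = 7.974 × 1.092 = 8.708 m.
Tailwater y_tw = 10.41 m: y_tw > y₂, so the jump is submerged.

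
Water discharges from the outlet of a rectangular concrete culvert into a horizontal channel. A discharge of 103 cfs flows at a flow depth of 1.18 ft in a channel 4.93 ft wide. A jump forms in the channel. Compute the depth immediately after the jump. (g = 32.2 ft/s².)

y₂ = 4.24 ft

q = Q/b = 103/4.93 = 20.9 ft²/s; V₁ = q/y₁ = 17.7 ft/s. Fr₁ = V₁/√(g·y₁) = 2.87.
By Bélanger, y₂/y₁ = ½[√(1 + 8Fr₁²) − 1] = ½[√67.00 − 1] = 3.59.
y₂ = 3.59 × 1.18 = 4.24 ft.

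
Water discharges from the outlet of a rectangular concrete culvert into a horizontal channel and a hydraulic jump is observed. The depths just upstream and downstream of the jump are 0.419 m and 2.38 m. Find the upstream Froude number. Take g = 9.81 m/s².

Fr₁ = 4.36

For a rectangular channel the momentum equation gives q² = ½·g·y₁·y₂·(y₁ + y₂) = ½×9.81×0.419×2.38×2.80 = 13.7.
q = √13.7 = 3.70 m²/s.
V₁ = q/y₁ = 8.83 m/s; Fr₁ = V₁/√(g·y₁) = 4.36.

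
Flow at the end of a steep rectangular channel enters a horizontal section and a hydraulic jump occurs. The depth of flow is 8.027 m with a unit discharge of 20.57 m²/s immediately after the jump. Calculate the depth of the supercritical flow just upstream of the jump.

V₂ = q/y₂ = 20.57/8.027 = 2.563 m/s; Fr₂ = V₂/√(g·y₂) = 0.2888.
From the momentum equation (using Fr₂), y₁/y₂ = ½[√(1 + 8Fr₂²) − 1] = ½[√1.6672 − 1] = 0.1456.
y₁ = 0.1456 × 8.027 = 1.169 m.

y₁ = 1.169 m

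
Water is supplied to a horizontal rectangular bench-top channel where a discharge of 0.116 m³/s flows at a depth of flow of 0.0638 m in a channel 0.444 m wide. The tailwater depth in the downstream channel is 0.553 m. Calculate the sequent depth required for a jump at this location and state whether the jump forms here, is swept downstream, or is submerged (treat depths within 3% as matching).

q = Q/b = 0.116/0.444 = 0.261 m²/s; V₁ = q/y₁ = 4.10 m/s. Fr₁ = V₁/√(g·y₁) = 5.18.
Sequent-depth ratio: y₂/y₁ = ½[√(1 + 8Fr₁²) − 1] = ½[√215.3 − 1] = 6.84.
y₂ = 6.84 × 0.0638 = 0.436 m.
Tailwater y_tw = 0.553 m: y_tw > y₂, so the jump is submerged.

y₂ = 0.436 m; the jump is submerged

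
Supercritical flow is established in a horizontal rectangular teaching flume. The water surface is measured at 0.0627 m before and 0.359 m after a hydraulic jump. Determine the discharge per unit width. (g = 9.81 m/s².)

For a rectangular channel the momentum equation gives q² = ½·g·y₁·y₂·(y₁ + y₂) = ½×9.81×0.0627×0.359×0.422 = 0.0466.
q = √0.0466 = 0.216 m²/s.

q = 0.216 m²/s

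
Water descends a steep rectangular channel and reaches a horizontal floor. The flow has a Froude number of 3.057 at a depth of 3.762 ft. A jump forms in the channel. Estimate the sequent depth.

y₂ = 14.49 ft

Fr₁ = 3.057 (given).
Conjugate-depth relation: y₂/y₁ = ½[√(1 + 8Fr₁²) − 1] = ½[√75.762 − 1] = 3.852.
y₂ = 3.852 × 3.762 = 14.49 ft.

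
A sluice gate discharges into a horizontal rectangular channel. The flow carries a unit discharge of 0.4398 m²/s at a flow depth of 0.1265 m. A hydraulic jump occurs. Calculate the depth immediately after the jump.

V₁ = q/y₁ = 0.4398/0.1265 = 3.477 m/s. Fr₁ = V₁/√(g·y₁) = 3.477/√(9.81×0.1265) = 3.121.
Bélanger equation: y₂/y₁ = ½[√(1 + 8Fr₁²) − 1] = ½[√78.922 − 1] = 3.942.
y₂ = 3.942 × 0.1265 = 0.4987 m.

y₂ = 0.4987 m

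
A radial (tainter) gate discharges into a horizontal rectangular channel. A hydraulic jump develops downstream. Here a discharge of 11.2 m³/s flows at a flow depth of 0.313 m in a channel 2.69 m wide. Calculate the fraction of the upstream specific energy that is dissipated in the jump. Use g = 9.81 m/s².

ΔE/E₁ = 0.647 (64.7%)

q = Q/b = 11.2/2.69 = 4.16 m²/s; V₁ = q/y₁ = 13.3 m/s. Fr₁ = V₁/√(g·y₁) = 7.59.
By Bélanger, y₂/y₁ = ½[√(1 + 8Fr₁²) − 1] = ½[√462.0 − 1] = 10.2.
y₂ = 10.2 × 0.313 = 3.21 m.
E₁ = y₁ + V₁²/2g = 9.33 m. ΔE = (y₂ − y₁)³/(4y₁y₂) = 6.04 m. ΔE/E₁ = 6.04/9.33 = 0.647.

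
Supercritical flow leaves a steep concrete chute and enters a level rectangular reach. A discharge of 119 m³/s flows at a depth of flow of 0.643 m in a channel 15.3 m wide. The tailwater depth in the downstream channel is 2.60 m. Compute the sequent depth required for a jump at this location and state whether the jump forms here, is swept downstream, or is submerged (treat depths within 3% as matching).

q = Q/b = 119/15.3 = 7.78 m²/s; V₁ = q/y₁ = 12.1 m/s. Fr₁ = V₁/√(g·y₁) = 4.82.
Sequent-depth ratio: y₂/y₁ = ½[√(1 + 8Fr₁²) − 1] = ½[√186.6 − 1] = 6.33.
y₂ = 6.33 × 0.643 = 4.07 m.
Tailwater y_tw = 2.60 m: y_tw < y₂, so the jump is swept downstream.

y₂ = 4.07 m; the jump is swept downstream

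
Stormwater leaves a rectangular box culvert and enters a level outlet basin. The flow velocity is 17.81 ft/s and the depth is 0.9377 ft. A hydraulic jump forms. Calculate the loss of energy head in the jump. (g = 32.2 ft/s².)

ΔE = 1.717 ft

Fr₁ = V₁/√(g·y₁) = 17.81/√(32.2×0.9377) = 3.241.
Bélanger equation: y₂/y₁ = ½[√(1 + 8Fr₁²) − 1] = ½[√85.042 − 1] = 4.111.
y₂ = 4.111 × 0.9377 = 3.855 ft.
Head loss: ΔE = (y₂ − y₁)³/(4y₁y₂) = (3.855 − 0.9377)³/(4×0.9377×3.855) = 24.82/14.46 = 1.717 ft.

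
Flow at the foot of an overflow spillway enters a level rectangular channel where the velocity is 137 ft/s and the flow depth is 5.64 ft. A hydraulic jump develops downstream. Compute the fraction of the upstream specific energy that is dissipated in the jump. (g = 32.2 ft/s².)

ΔE/E₁ = 0.731 (73.1%)

Fr₁ = V₁/√(g·y₁) = 137/√(32.2×5.64) = 10.2.
From the momentum equation for a rectangular channel, y₂/y₁ = ½[√(1 + 8Fr₁²) − 1] = ½[√827.8 − 1] = 13.9.
y₂ = 13.9 × 5.64 = 78.3 ft.
E₁ = y₁ + V₁²/2g = 297 ft. ΔE = (y₂ − y₁)³/(4y₁y₂) = 217 ft. ΔE/E₁ = 217/297 = 0.731.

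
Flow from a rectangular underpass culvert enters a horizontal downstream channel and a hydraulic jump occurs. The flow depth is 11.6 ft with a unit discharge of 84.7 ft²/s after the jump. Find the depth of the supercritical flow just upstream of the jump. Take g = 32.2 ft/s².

y₁ = 2.69 ft

V₂ = q/y₂ = 84.7/11.6 = 7.30 ft/s; Fr₂ = V₂/√(g·y₂) = 0.378.
Applying the sequent-depth relation in reverse, y₁/y₂ = ½[√(1 + 8Fr₂²) − 1] = ½[√2.142 − 1] = 0.232.
y₁ = 0.232 × 11.6 = 2.69 ft.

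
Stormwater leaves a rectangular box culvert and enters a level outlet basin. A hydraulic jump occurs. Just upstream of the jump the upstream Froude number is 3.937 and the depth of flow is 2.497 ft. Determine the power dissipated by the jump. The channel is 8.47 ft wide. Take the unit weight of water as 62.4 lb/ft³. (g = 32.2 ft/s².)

P = 710.8 hp

Fr₁ = 3.937 (given).
From the momentum equation for a rectangular channel, y₂/y₁ = ½[√(1 + 8Fr₁²) − 1] = ½[√125.00 − 1] = 5.090.
y₂ = 5.090 × 2.497 = 12.71 ft.
V₁ = Fr₁·√(g·y₁) = 3.937×√(32.2×2.497) = 35.30 ft/s; q = V₁·y₁ = 88.15 ft²/s. V₂ = q/y₂ = 88.15/12.71 = 6.935 ft/s. E₁ = y₁ + V₁²/2g = 21.85 ft; E₂ = y₂ + V₂²/2g = 13.46 ft. ΔE = E₁ − E₂ = 8.392 ft.
Q = q·b = 88.15 × 8.47 = 746.6 cfs. P = γ·Q·ΔE/550 = 62.4 × 746.6 × 8.392 / 550 = 710.8 hp.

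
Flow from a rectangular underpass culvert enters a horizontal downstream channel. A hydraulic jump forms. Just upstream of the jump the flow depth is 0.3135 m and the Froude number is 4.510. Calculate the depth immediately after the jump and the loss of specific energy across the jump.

Fr₁ = 4.510 (given).
From the momentum equation for a rectangular channel, y₂/y₁ = ½[√(1 + 8Fr₁²) − 1] = ½[√163.72 − 1] = 5.898.
y₂ = 5.898 × 0.3135 = 1.849 m.
Head loss: ΔE = (y₂ − y₁)³/(4y₁y₂) = (1.849 − 0.3135)³/(4×0.3135×1.849) = 3.620/2.319 = 1.561 m.

y₂ = 1.849 m; ΔE = 1.561 m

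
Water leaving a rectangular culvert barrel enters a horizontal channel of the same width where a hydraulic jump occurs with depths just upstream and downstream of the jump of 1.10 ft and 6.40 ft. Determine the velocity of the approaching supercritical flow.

V₁ = 26.5 ft/s

For a rectangular channel the momentum equation gives q² = ½·g·y₁·y₂·(y₁ + y₂) = ½×32.2×1.10×6.40×7.50 = 850.
q = √850 = 29.2 ft²/s.
V₁ = q/y₁ = 29.2/1.10 = 26.5 ft/s.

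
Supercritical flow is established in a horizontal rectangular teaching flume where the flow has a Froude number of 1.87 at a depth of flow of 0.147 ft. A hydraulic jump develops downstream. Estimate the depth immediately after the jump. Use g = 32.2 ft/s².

Fr₁ = 1.87 (given).
Conjugate-depth relation: y₂/y₁ = ½[√(1 + 8Fr₁²) − 1] = ½[√28.98 − 1] = 2.19.
y₂ = 2.19 × 0.147 = 0.322 ft.

y₂ = 0.322 ft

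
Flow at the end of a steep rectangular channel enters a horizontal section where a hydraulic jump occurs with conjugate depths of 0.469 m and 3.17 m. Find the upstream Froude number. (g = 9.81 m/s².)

For a rectangular channel the momentum equation gives q² = ½·g·y₁·y₂·(y₁ + y₂) = ½×9.81×0.469×3.17×3.64 = 26.5.
q = √26.5 = 5.15 m²/s.
V₁ = q/y₁ = 11.0 m/s; Fr₁ = V₁/√(g·y₁) = 5.12.

Fr₁ = 5.12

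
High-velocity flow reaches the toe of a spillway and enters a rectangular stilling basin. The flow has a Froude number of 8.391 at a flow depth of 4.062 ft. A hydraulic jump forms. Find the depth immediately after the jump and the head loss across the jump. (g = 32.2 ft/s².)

y₂ = 46.21 ft; ΔE = 99.74 ft

Fr₁ = 8.391 (given).
From the momentum equation for a rectangular channel, y₂/y₁ = ½[√(1 + 8Fr₁²) − 1] = ½[√564.27 − 1] = 11.38.
y₂ = 11.38 × 4.062 = 46.21 ft.
V₁ = Fr₁·√(g·y₁) = 8.391×√(32.2×4.062) = 95.96 ft/s; q = V₁·y₁ = 389.8 ft²/s. V₂ = q/y₂ = 389.8/46.21 = 8.435 ft/s. E₁ = y₁ + V₁²/2g = 147.1 ft; E₂ = y₂ + V₂²/2g = 47.32 ft. ΔE = E₁ − E₂ = 99.74 ft.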